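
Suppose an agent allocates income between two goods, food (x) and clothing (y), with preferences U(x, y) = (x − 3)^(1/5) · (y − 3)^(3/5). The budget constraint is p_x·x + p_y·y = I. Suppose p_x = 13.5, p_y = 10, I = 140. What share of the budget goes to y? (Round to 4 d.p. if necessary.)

share on y = 0.5866

Let x' = x−3, y' = y−3. MRS = (1/3)·y'/x' = p_x/p_y.
After buying the subsistence bundle (3, 3), a share 0.25 of the remaining income goes to x: x* = 3 + 0.25·(I − 3p_x − 3p_y)/p_x.
Discretionary income = 140 − 3·13.5 − 3·10 = 69.5; x* = 3 + 0.25·69.5/13.5 = 4.287; y* = 3 + 0.75·69.5/10 = 8.2125.
Expenditure on y: 10·8.2125 = 82.125; share = 0.5866.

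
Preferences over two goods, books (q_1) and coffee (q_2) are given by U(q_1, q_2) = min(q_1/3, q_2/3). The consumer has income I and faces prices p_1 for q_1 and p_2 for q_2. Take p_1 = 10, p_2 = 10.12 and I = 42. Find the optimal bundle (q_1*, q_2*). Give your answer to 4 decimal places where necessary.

q_1* = 2.0875, q_2* = 2.0875

With perfect complements, no substitution: consume in ratio q_1:q_2 = 3:3.
Budget: p_1·q_1 + p_2·q_1 = I, so (3·p_1 + 3·p_2)·q_1 = 3·I.
Demand: q_1*(p_1,p_2,I) = 3·I/(3·p_1 + 3·p_2), q_2* = 3·I/(3·p_1 + 3·p_2).
Here 3·10 + 3·10.12 = 60.36, giving q_1* = 2.0875 and q_2* = 2.0875.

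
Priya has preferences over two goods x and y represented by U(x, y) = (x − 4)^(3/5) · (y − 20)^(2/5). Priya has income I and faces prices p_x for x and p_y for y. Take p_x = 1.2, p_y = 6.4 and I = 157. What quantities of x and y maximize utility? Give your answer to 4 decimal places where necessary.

MRS = (3/2)·(y−20)/(x−4). Tangency with p_x/p_y gives y−20 = (2/3)·(p_x/p_y)·(x−4).
Substituting into the budget: x* = 4 + 0.6·(I − 4·p_x − 20·p_y)/p_x, and y* = 20 + 0.4·(…)/p_y.
Discretionary income = 157 − 4·1.2 − 20·6.4 = 24.2; x* = 4 + 0.6·24.2/1.2 = 16.1; y* = 20 + 0.4·24.2/6.4 = 21.5125.

x* = 16.1, y* = 21.5125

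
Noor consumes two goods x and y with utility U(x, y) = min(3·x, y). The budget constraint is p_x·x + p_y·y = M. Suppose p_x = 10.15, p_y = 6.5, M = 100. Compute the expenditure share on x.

With perfect complements, no substitution: consume in ratio x:y = 1:3.
Budget: p_x·x + p_y·3·x = M, so (p_x + 3·p_y)·x = M.
Demand: x*(p_x,p_y,M) = M/(p_x + 3·p_y), y* = 3·M/(p_x + 3·p_y).
Here 10.15 + 3·6.5 = 29.65, giving x* = 3.3727 and y* = 10.118.
Expenditure on x: 10.15·3.3727 = 34.2327; share = 0.3423.

share on x = 0.3423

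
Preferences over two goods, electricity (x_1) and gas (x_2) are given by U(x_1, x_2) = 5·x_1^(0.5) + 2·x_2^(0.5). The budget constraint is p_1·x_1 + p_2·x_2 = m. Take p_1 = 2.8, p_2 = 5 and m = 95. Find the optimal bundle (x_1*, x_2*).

x_1* = 31.1386, x_2* = 1.5624

MU_x_1 ∝ 5·x_1^(-0.5), MU_x_2 ∝ 2·x_2^(-0.5), so MRS = (5/2)·(x_2/x_1)^(0.5) = p_1/p_2.
Hence x_2/x_1 = ((2/5)·p_1/p_2)^(1/(0.5)), i.e. raised to the 2 power.
Substitute x_2 = (x_2/x_1)·x_1 into the budget: x_1* = m/(p_1 + p_2·(x_2/x_1)).
Numerically x_2/x_1 = 0.050176, so x_1* = 95/(2.8 + 5·0.050176) = 31.1386 and x_2* = 0.050176·31.1386 = 1.5624.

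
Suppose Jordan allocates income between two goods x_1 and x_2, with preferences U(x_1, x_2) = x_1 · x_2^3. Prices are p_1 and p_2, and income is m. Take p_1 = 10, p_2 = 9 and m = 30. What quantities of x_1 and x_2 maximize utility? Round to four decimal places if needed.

At p_1=10, p_2=9, m=30: x_1* = 0.25·30/10 = 0.75, x_2* = 2.5.

x_1* = 0.75, x_2* = 2.5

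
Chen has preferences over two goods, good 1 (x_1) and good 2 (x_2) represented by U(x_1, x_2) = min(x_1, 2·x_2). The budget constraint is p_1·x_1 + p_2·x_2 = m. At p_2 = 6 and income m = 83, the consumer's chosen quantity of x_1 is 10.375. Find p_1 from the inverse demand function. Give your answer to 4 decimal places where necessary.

With perfect complements, no substitution: consume in ratio x_1:x_2 = 2:1.
Budget: p_1·x_1 + p_2·(1/2)·x_1 = m, so (2·p_1 + p_2)·x_1 = 2·m.
Demand: x_1*(p_1,p_2,m) = 2·m/(2·p_1 + p_2), x_2* = m/(2·p_1 + p_2).
Set x_1* = 10.375 in the demand function and solve for p_1: p_1 = 5.

p_1 = 5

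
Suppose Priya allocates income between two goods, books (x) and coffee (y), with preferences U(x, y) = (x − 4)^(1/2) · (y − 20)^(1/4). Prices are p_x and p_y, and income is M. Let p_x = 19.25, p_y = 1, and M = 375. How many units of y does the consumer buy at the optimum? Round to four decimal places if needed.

Let x' = x−4, y' = y−20. MRS = 2·y'/x' = p_x/p_y.
After buying the subsistence bundle (4, 20), a share 2/3 of the remaining income goes to x: x* = 4 + 2/3·(M − 4p_x − 20p_y)/p_x.
Discretionary income = 375 − 4·19.25 − 20·1 = 278; y* = 20 + 1/3·278/1 = 112.6667.

y* = 112.6667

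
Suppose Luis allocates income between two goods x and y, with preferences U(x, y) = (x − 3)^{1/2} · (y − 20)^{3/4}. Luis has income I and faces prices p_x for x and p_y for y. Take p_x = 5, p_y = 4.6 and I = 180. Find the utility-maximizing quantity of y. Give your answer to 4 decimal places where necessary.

y* = 29.5217

Let x' = x−3, y' = y−20. MRS = (2/3)·y'/x' = p_x/p_y.
Substituting into the budget: x* = 3 + 0.4·(I − 3·p_x − 20·p_y)/p_x, and y* = 20 + 0.6·(…)/p_y.
Discretionary income = 180 − 3·5 − 20·4.6 = 73; y* = 20 + 0.6·73/4.6 = 29.5217.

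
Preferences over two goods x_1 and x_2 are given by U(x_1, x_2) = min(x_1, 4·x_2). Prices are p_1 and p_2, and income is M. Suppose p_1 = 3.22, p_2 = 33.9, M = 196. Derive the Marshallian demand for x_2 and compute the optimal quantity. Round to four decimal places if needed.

x_2* = 4.1898

With perfect complements, no substitution: consume in ratio x_1:x_2 = 4:1.
Budget: p_1·x_1 + p_2·(1/4)·x_1 = M, so (4·p_1 + p_2)·x_1 = 4·M.
Demand: x_1*(p_1,p_2,M) = 4·M/(4·p_1 + p_2), x_2* = M/(4·p_1 + p_2).
Here 4·3.22 + 33.9 = 46.78, giving x_2* = 4.1898.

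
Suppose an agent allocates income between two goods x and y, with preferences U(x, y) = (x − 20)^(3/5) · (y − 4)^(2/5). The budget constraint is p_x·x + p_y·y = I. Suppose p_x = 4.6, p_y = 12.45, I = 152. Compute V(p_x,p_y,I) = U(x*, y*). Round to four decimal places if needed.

MRS = (3/2)·(y−4)/(x−20). Tangency with p_x/p_y gives y−4 = (2/3)·(p_x/p_y)·(x−20).
After buying the subsistence bundle (20, 4), a share 0.6 of the remaining income goes to x: x* = 20 + 0.6·(I − 20p_x − 4p_y)/p_x.
Discretionary income = 152 − 20·4.6 − 4·12.45 = 10.2; x* = 20 + 0.6·10.2/4.6 = 21.3304; y* = 4 + 0.4·10.2/12.45 = 4.3277.
Utility at the optimum: U(21.3304, 4.3277) = 0.7596.

V = 0.7596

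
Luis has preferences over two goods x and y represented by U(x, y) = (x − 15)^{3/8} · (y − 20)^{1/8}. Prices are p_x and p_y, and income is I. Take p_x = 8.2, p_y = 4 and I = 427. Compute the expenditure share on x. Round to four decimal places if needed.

Let x' = x−15, y' = y−20. MRS = 3·y'/x' = p_x/p_y.
Substituting into the budget: x* = 15 + 0.75·(I − 15·p_x − 20·p_y)/p_x, and y* = 20 + 0.25·(…)/p_y.
Discretionary income = 427 − 15·8.2 − 20·4 = 224; x* = 15 + 0.75·224/8.2 = 35.4878; y* = 20 + 0.25·224/4 = 34.
Expenditure on x: 8.2·35.4878 = 291; share = 0.6815.

share on x = 0.6815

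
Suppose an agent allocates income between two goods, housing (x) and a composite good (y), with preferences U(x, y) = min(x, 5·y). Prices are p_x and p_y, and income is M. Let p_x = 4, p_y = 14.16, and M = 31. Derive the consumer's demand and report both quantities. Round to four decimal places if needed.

x* = 4.5375, y* = 0.9075

With perfect complements, no substitution: consume in ratio x:y = 5:1.
Budget: p_x·x + p_y·(1/5)·x = M, so (5·p_x + p_y)·x = 5·M.
Demand: x*(p_x,p_y,M) = 5·M/(5·p_x + p_y), y* = M/(5·p_x + p_y).
Here 5·4 + 14.16 = 34.16, giving x* = 4.5375 and y* = 0.9075.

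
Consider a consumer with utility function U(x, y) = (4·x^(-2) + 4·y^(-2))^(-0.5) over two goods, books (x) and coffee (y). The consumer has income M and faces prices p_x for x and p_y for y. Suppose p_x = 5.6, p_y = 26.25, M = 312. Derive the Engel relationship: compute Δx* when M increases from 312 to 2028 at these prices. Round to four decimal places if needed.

From the CES first-order condition, (y/x)^(3) = p_x/p_y.
Hence y/x = (p_x/p_y)^(1/(3)), i.e. raised to the 1/3 power.
With the ratio pinned down, the budget gives x* = M/(p_x + p_y·(y/x)) and y* = (y/x)·x*.
Numerically y/x = 0.597521, so x* = 312/(5.6 + 26.25·0.597521) = 14.6583.
At M' = 2028: x* = 95.2787. Change: 95.2787 − 14.6583 = 80.6205.

Δx* = 80.6205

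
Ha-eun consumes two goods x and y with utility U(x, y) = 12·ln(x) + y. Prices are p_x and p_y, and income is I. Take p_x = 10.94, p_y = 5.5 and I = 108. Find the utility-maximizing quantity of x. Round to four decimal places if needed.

Set MRS = p_x/p_y: (12/x)/1 = p_x/p_y.
So x*(p_x,p_y) = 12·p_y/p_x, independent of income; and y* = (I − 12·p_y)/p_y.
At the given prices: x* = 12·5.5/10.94 = 6.0329.

x* = 6.0329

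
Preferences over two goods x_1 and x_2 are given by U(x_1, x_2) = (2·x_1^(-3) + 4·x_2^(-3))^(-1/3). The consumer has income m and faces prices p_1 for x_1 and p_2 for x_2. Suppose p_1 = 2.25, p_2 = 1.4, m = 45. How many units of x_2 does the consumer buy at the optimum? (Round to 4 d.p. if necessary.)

Numerically x_2/x_1 = 1.338971, so x_1* = 45/(2.25 + 1.4·1.338971) = 10.9103 and x_2* = 1.338971·10.9103 = 14.6085.

x_2* = 14.6085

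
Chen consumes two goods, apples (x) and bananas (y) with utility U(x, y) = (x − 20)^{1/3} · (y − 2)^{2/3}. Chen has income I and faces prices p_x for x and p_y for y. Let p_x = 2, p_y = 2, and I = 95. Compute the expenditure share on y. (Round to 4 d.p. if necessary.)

share on y = 0.4

Let x' = x−20, y' = y−2. MRS = (1/2)·y'/x' = p_x/p_y.
After buying the subsistence bundle (20, 2), a share 1/3 of the remaining income goes to x: x* = 20 + 1/3·(I − 20p_x − 2p_y)/p_x.
Discretionary income = 95 − 20·2 − 2·2 = 51; x* = 20 + 1/3·51/2 = 28.5; y* = 2 + 2/3·51/2 = 19.
Expenditure on y: 2·19 = 38; share = 0.4.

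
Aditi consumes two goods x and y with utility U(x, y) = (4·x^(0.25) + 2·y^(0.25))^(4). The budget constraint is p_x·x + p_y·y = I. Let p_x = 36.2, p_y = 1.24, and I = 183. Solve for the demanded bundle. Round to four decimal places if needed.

MRS = MU_x/MU_y = 2·(y/x)^(0.75). Set equal to p_x/p_y.
Solve for the ratio: y/x = [(1/2)·p_x/p_y]^(4/3).
Substitute y = (y/x)·x into the budget: x* = I/(p_x + p_y·(y/x)).
Numerically y/x = 35.673237, so x* = 183/(36.2 + 1.24·35.673237) = 2.2751 and y* = 35.673237·2.2751 = 81.1614.

x* = 2.2751, y* = 81.1614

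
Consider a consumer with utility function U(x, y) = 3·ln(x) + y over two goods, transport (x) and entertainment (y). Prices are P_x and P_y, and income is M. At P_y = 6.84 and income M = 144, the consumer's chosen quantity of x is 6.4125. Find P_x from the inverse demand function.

P_x = 3.2

Set MRS = P_x/P_y: (3/x)/1 = P_x/P_y.
So x*(P_x,P_y) = 3·P_y/P_x, independent of income; and y* = (M − 3·P_y)/P_y.
Set x* = 6.4125 in the demand function and solve for P_x: P_x = 3.2.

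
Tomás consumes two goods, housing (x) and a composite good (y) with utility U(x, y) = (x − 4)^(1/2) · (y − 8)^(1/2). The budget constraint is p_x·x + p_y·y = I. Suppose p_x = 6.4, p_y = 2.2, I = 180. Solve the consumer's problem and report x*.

x* = 14.6875

Let x' = x−4, y' = y−8. MRS = y'/x' = p_x/p_y.
Substituting into the budget: x* = 4 + 0.5·(I − 4·p_x − 8·p_y)/p_x, and y* = 8 + 0.5·(…)/p_y.
Discretionary income = 180 − 4·6.4 − 8·2.2 = 136.8; x* = 4 + 0.5·136.8/6.4 = 14.6875.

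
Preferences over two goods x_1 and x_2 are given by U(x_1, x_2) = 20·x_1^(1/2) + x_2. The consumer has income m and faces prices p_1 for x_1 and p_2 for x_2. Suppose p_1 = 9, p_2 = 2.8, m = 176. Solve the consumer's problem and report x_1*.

Set MRS = p_1/p_2: 10·x_1^(−1/2) = p_1/p_2.
Thus x_1* = (10·p_2/p_1)² — independent of m — with the rest of income spent on x_2.
Plugging in: x_1* = (10·2.8/9)² = 9.679.

x_1* = 9.679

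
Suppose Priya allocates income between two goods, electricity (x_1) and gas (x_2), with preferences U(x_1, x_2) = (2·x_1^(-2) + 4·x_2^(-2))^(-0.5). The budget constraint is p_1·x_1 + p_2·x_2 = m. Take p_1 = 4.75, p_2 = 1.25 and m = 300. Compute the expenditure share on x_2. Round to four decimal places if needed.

MRS = MU_x_1/MU_x_2 = (1/2)·(x_2/x_1)^(3). Set equal to p_1/p_2.
Solve for the ratio: x_2/x_1 = [2·p_1/p_2]^(1/3).
With the ratio pinned down, the budget gives x_1* = m/(p_1 + p_2·(x_2/x_1)) and x_2* = (x_2/x_1)·x_1*.
Numerically x_2/x_1 = 1.966095, so x_1* = 300/(4.75 + 1.25·1.966095) = 41.6226 and x_2* = 1.966095·41.6226 = 81.834.
Expenditure on x_2: 1.25·81.834 = 102.2925; share = 0.341.

share on x_2 = 0.341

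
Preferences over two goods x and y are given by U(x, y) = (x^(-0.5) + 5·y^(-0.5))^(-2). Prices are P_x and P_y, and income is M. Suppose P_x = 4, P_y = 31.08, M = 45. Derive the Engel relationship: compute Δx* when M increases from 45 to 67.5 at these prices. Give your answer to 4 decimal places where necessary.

Substitute y = (y/x)·x into the budget: x* = M/(P_x + P_y·(y/x)).
Numerically y/x = 0.74536, so x* = 45/(4 + 31.08·0.74536) = 1.6565.
At M' = 67.5: x* = 2.4847. Change: 2.4847 − 1.6565 = 0.8282.

Δx* = 0.8282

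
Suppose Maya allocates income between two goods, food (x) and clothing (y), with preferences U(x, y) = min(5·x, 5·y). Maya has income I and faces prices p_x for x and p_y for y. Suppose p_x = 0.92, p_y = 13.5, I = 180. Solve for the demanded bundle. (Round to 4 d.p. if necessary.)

With perfect complements, no substitution: consume in ratio x:y = 5:5.
Budget: p_x·x + p_y·x = I, so (5·p_x + 5·p_y)·x = 5·I.
Demand: x*(p_x,p_y,I) = 5·I/(5·p_x + 5·p_y), y* = 5·I/(5·p_x + 5·p_y).
Here 5·0.92 + 5·13.5 = 72.1, giving x* = 12.4827 and y* = 12.4827.

x* = 12.4827, y* = 12.4827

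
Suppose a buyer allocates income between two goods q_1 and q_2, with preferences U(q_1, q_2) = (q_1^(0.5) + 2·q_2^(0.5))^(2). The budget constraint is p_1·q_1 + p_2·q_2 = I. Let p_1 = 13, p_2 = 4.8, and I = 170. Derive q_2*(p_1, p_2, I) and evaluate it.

MRS = MU_q_1/MU_q_2 = (1/2)·(q_2/q_1)^(0.5). Set equal to p_1/p_2.
Hence q_2/q_1 = (2·p_1/p_2)^(1/(0.5)), i.e. raised to the 2 power.
With the ratio pinned down, the budget gives q_1* = I/(p_1 + p_2·(q_2/q_1)) and q_2* = (q_2/q_1)·q_1*.
Numerically q_2/q_1 = 29.340278, so q_1* = 170/(13 + 4.8·29.340278) = 1.1051 and q_2* = 29.340278·1.1051 = 32.4237.

q_2* = 32.4237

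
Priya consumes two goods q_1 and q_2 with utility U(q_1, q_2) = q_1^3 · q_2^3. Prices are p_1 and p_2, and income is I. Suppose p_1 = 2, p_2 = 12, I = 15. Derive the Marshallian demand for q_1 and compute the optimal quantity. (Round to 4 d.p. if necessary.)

MU_q_1/MU_q_2 = (3·q_2)/(3·q_1); tangency sets this equal to p_1/p_2.
Rearranging, p_2·q_2 = p_1·q_1. Substituting into the budget gives p_1·q_1·(1 + 1) = I.
Demand: q_1*(p_1,p_2,I) = 0.5·I/p_1 and q_2* = 0.5·I/p_2.
At p_1=2, p_2=12, I=15: q_1* = 0.5·15/2 = 3.75.

q_1* = 3.75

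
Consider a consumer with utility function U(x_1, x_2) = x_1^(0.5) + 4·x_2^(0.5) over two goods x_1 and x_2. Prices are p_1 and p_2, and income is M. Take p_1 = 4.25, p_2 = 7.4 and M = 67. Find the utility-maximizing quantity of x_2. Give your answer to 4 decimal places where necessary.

From the CES first-order condition, (1/4)·(x_2/x_1)^(0.5) = p_1/p_2.
Solve for the ratio: x_2/x_1 = [4·p_1/p_2]^(2).
Substitute x_2 = (x_2/x_1)·x_1 into the budget: x_1* = M/(p_1 + p_2·(x_2/x_1)).
Numerically x_2/x_1 = 5.277575, so x_1* = 67/(4.25 + 7.4·5.277575) = 1.5472 and x_2* = 5.277575·1.5472 = 8.1655.

x_2* = 8.1655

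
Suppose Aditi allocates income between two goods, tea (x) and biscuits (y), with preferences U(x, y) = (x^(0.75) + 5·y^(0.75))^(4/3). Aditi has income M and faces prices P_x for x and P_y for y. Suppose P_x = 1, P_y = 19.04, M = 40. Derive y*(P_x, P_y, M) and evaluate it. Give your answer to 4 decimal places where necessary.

y* = 0.1744

MU_x ∝ x^(-0.25), MU_y ∝ 5·y^(-0.25), so MRS = (1/5)·(y/x)^(0.25) = P_x/P_y.
Solve for the ratio: y/x = [5·P_x/P_y]^(4).
With the ratio pinned down, the budget gives x* = M/(P_x + P_y·(y/x)) and y* = (y/x)·x*.
Numerically y/x = 0.004756, so x* = 40/(1 + 19.04·0.004756) = 36.6788 and y* = 0.004756·36.6788 = 0.1744.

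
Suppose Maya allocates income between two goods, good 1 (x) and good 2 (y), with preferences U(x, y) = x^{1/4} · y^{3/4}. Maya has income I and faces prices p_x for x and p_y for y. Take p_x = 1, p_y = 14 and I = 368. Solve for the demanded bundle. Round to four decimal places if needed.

MU_x/MU_y = (0.25·y)/(0.75·x); tangency sets this equal to p_x/p_y.
So 0.25·p_y·y = 0.75·p_x·x; combined with the budget, a share 0.25 of income goes to x.
Demand: x*(p_x,p_y,I) = 0.25·I/p_x and y* = 0.75·I/p_y.
At p_x=1, p_y=14, I=368: x* = 0.25·368/1 = 92, y* = 19.7143.

x* = 92, y* = 19.7143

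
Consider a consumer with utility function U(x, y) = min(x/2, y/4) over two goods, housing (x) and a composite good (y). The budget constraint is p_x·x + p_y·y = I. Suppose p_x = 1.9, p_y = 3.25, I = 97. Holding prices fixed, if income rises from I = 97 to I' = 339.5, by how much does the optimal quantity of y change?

Δy* = 57.7381

Leontief preferences: the optimum is at the kink where x/2 = y/4, i.e. y = 2·x.
Budget: p_x·x + p_y·2·x = I, so (2·p_x + 4·p_y)·x = 2·I.
Demand: x*(p_x,p_y,I) = 2·I/(2·p_x + 4·p_y), y* = 4·I/(2·p_x + 4·p_y).
Here 2·1.9 + 4·3.25 = 16.8, giving y* = 23.0952.
At I' = 339.5: y* = 80.8333. Change: 80.8333 − 23.0952 = 57.7381.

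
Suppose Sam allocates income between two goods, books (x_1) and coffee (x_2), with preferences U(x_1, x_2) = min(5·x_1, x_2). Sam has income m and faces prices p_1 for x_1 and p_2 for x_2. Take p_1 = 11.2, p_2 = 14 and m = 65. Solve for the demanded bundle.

x_1* = 0.8005, x_2* = 4.0025

With perfect complements, no substitution: consume in ratio x_1:x_2 = 1:5.
Budget: p_1·x_1 + p_2·5·x_1 = m, so (p_1 + 5·p_2)·x_1 = m.
Demand: x_1*(p_1,p_2,m) = m/(p_1 + 5·p_2), x_2* = 5·m/(p_1 + 5·p_2).
Here 11.2 + 5·14 = 81.2, giving x_1* = 0.8005 and x_2* = 4.0025.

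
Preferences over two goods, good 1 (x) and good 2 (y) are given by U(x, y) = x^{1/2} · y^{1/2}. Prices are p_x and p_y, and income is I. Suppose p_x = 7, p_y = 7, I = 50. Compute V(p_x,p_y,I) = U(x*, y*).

MU_x/MU_y = (0.5·y)/(0.5·x); tangency sets this equal to p_x/p_y.
Rearranging, p_y·y = p_x·x. Substituting into the budget gives p_x·x·(1 + 1) = I.
Demand: x*(p_x,p_y,I) = 0.5·I/p_x and y* = 0.5·I/p_y.
At p_x=7, p_y=7, I=50: x* = 0.5·50/7 = 3.5714, y* = 3.5714.
Utility at the optimum: U(3.5714, 3.5714) = 3.5714.

V = 3.5714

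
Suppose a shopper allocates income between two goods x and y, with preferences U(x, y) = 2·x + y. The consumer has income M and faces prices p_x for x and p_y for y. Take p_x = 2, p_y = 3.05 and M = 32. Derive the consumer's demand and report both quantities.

Linear utility — the consumer picks whichever good has higher MU/price: 2/2 = 1 vs 1/3.05 = 0.3279.
x gives more utility per dollar, so spend all income on x: x* = M/p_x, y* = 0.
Numerically: x* = 16, y* = 0.

x* = 16, y* = 0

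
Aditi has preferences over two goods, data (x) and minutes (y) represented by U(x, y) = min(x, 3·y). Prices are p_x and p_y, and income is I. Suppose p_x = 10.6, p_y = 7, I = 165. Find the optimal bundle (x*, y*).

x* = 12.7577, y* = 4.2526

Demand: x*(p_x,p_y,I) = 3·I/(3·p_x + p_y), y* = I/(3·p_x + p_y).
Here 3·10.6 + 7 = 38.8, giving x* = 12.7577 and y* = 4.2526.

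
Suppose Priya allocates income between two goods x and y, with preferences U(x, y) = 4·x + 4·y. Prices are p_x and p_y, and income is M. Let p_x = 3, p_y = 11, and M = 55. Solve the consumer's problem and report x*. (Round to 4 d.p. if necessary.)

x* = 18.3333

Perfect substitutes: compare marginal utility per dollar. 4/p_x vs 4/p_y → 1.3333 vs 0.3636.
x gives more utility per dollar, so spend all income on x: x* = M/p_x, y* = 0.
Numerically: x* = 18.3333, y* = 0.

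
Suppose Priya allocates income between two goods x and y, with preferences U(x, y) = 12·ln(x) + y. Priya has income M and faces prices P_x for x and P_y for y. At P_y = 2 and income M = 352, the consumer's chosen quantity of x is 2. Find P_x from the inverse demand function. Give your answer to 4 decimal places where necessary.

Set MRS = P_x/P_y: (12/x)/1 = P_x/P_y.
So x*(P_x,P_y) = 12·P_y/P_x, independent of income; and y* = (M − 12·P_y)/P_y.
Set x* = 2 in the demand function and solve for P_x: P_x = 12.

P_x = 12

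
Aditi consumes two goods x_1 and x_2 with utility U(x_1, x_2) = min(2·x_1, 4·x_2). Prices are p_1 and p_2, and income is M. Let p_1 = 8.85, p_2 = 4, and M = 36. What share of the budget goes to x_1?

share on x_1 = 0.8157

Leontief preferences: the optimum is at the kink where x_1/4 = x_2/2, i.e. x_2 = (1/2)·x_1.
Budget: p_1·x_1 + p_2·(1/2)·x_1 = M, so (4·p_1 + 2·p_2)·x_1 = 4·M.
Demand: x_1*(p_1,p_2,M) = 4·M/(4·p_1 + 2·p_2), x_2* = 2·M/(4·p_1 + 2·p_2).
Here 4·8.85 + 2·4 = 43.4, giving x_1* = 3.318 and x_2* = 1.659.
Expenditure on x_1: 8.85·3.318 = 29.3641; share = 0.8157.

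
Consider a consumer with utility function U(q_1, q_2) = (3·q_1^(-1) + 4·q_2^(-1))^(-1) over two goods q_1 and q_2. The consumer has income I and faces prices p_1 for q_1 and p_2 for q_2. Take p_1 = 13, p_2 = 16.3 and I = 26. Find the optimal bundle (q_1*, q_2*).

Substitute q_2 = (q_2/q_1)·q_1 into the budget: q_1* = I/(p_1 + p_2·(q_2/q_1)).
Numerically q_2/q_1 = 1.03121, so q_1* = 26/(13 + 16.3·1.03121) = 0.8722 and q_2* = 1.03121·0.8722 = 0.8995.

q_1* = 0.8722, q_2* = 0.8995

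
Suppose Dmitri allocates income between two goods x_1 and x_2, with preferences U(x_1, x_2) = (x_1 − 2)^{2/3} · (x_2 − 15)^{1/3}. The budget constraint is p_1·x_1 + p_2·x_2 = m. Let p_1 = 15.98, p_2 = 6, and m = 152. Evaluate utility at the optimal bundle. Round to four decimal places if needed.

V = 1.3788

MRS = 2·(x_2−15)/(x_1−2). Tangency with p_1/p_2 gives x_2−15 = (1/2)·(p_1/p_2)·(x_1−2).
Substituting into the budget: x_1* = 2 + 2/3·(m − 2·p_1 − 15·p_2)/p_1, and x_2* = 15 + 1/3·(…)/p_2.
Discretionary income = 152 − 2·15.98 − 15·6 = 30.04; x_1* = 2 + 2/3·30.04/15.98 = 3.2532; x_2* = 15 + 1/3·30.04/6 = 16.6689.
Utility at the optimum: U(3.2532, 16.6689) = 1.3788.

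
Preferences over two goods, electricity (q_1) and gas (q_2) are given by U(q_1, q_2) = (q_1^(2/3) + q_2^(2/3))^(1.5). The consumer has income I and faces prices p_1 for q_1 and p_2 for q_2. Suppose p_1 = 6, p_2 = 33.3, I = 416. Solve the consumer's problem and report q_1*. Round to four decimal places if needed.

q_1* = 67.1532

MRS = MU_q_1/MU_q_2 = (q_2/q_1)^(1/3). Set equal to p_1/p_2.
Hence q_2/q_1 = (p_1/p_2)^(1/(1/3)), i.e. raised to the 3 power.
Substitute q_2 = (q_2/q_1)·q_1 into the budget: q_1* = I/(p_1 + p_2·(q_2/q_1)).
Numerically q_2/q_1 = 0.00585, so q_1* = 416/(6 + 33.3·0.00585) = 67.1532.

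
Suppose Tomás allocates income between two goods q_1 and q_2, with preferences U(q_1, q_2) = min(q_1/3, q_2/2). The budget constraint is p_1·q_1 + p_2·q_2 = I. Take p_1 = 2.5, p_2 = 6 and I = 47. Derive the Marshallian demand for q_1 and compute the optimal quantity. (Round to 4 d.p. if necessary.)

q_1* = 7.2308

With perfect complements, no substitution: consume in ratio q_1:q_2 = 3:2.
Budget: p_1·q_1 + p_2·(2/3)·q_1 = I, so (3·p_1 + 2·p_2)·q_1 = 3·I.
Demand: q_1*(p_1,p_2,I) = 3·I/(3·p_1 + 2·p_2), q_2* = 2·I/(3·p_1 + 2·p_2).
Here 3·2.5 + 2·6 = 19.5, giving q_1* = 7.2308.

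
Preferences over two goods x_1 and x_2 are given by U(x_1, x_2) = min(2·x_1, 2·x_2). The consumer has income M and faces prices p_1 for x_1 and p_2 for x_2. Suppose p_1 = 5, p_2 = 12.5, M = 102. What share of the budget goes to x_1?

Leontief preferences: the optimum is at the kink where x_1/2 = x_2/2, i.e. x_2 = x_1.
Budget: p_1·x_1 + p_2·x_1 = M, so (2·p_1 + 2·p_2)·x_1 = 2·M.
Demand: x_1*(p_1,p_2,M) = 2·M/(2·p_1 + 2·p_2), x_2* = 2·M/(2·p_1 + 2·p_2).
Here 2·5 + 2·12.5 = 35, giving x_1* = 5.8286 and x_2* = 5.8286.
Expenditure on x_1: 5·5.8286 = 29.1429; share = 0.2857.

share on x_1 = 0.2857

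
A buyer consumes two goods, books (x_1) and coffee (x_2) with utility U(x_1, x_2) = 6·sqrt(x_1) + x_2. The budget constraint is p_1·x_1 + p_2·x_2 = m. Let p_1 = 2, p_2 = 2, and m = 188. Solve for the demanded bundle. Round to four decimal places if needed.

x_1* = 9, x_2* = 85

Utility is quasi-linear in x_2; the FOC for x_1 is 3/√x_1 = p_1/p_2.
Thus x_1* = (3·p_2/p_1)² — independent of m — with the rest of income spent on x_2.
Plugging in: x_1* = (3·2/2)² = 9, x_2* = 85.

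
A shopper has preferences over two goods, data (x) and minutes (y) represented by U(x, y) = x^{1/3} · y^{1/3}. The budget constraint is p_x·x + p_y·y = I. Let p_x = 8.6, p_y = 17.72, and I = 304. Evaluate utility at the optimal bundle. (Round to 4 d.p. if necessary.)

MU_x/MU_y = (1/3·y)/(1/3·x); tangency sets this equal to p_x/p_y.
So 1/3·p_y·y = 1/3·p_x·x; combined with the budget, a share 0.5 of income goes to x.
Demand: x*(p_x,p_y,I) = 0.5·I/p_x and y* = 0.5·I/p_y.
At p_x=8.6, p_y=17.72, I=304: x* = 0.5·304/8.6 = 17.6744, y* = 8.5779.
Utility at the optimum: U(17.6744, 8.5779) = 5.3322.

V = 5.3322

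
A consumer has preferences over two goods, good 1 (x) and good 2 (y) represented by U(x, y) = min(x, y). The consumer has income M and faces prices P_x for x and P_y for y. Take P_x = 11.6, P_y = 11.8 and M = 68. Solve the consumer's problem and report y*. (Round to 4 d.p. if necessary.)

y* = 2.906

Leontief preferences: the optimum is at the kink where x/1 = y/1, i.e. y = x.
Budget: P_x·x + P_y·x = M, so (P_x + P_y)·x = M.
Demand: x*(P_x,P_y,M) = M/(P_x + P_y), y* = M/(P_x + P_y).
Here 11.6 + 11.8 = 23.4, giving y* = 2.906.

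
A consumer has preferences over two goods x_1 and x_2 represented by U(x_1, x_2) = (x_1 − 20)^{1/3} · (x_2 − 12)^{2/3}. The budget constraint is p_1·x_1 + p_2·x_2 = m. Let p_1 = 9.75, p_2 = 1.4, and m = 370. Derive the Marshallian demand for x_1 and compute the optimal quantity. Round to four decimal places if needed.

x_1* = 25.4085

MRS = (1/2)·(x_2−12)/(x_1−20). Tangency with p_1/p_2 gives x_2−12 = 2·(p_1/p_2)·(x_1−20).
After buying the subsistence bundle (20, 12), a share 1/3 of the remaining income goes to x_1: x_1* = 20 + 1/3·(m − 20p_1 − 12p_2)/p_1.
Discretionary income = 370 − 20·9.75 − 12·1.4 = 158.2; x_1* = 20 + 1/3·158.2/9.75 = 25.4085.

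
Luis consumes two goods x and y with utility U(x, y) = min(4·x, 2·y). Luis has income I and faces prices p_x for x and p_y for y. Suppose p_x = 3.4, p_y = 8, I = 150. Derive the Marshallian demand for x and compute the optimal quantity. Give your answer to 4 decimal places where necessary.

x* = 7.732

With perfect complements, no substitution: consume in ratio x:y = 2:4.
Budget: p_x·x + p_y·2·x = I, so (2·p_x + 4·p_y)·x = 2·I.
Demand: x*(p_x,p_y,I) = 2·I/(2·p_x + 4·p_y), y* = 4·I/(2·p_x + 4·p_y).
Here 2·3.4 + 4·8 = 38.8, giving x* = 7.732.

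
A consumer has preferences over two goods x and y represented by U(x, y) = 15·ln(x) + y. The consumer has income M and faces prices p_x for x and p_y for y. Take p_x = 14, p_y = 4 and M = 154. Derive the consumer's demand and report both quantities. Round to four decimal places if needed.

x* = 4.2857, y* = 23.5

MU_x = 15/x, MU_y = 1. Tangency: 15/x = p_x/p_y.
So x*(p_x,p_y) = 15·p_y/p_x, independent of income; and y* = (M − 15·p_y)/p_y.
At the given prices: x* = 15·4/14 = 4.2857, and y* = 23.5.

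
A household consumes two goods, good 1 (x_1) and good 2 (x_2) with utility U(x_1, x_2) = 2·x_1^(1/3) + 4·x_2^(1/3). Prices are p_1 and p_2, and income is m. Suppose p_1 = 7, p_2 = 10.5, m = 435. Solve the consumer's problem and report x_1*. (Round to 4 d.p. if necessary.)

MU_x_1 ∝ 2·x_1^(-2/3), MU_x_2 ∝ 4·x_2^(-2/3), so MRS = (1/2)·(x_2/x_1)^(2/3) = p_1/p_2.
Solve for the ratio: x_2/x_1 = [2·p_1/p_2]^(1.5).
With the ratio pinned down, the budget gives x_1* = m/(p_1 + p_2·(x_2/x_1)) and x_2* = (x_2/x_1)·x_1*.
Numerically x_2/x_1 = 1.539601, so x_1* = 435/(7 + 10.5·1.539601) = 18.7777.

x_1* = 18.7777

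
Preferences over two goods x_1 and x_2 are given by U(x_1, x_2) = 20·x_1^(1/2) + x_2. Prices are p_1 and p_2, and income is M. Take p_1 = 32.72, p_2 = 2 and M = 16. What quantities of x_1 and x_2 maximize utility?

x_1* = 0.3736, x_2* = 1.8875

Set MRS = p_1/p_2: 10·x_1^(−1/2) = p_1/p_2.
Solve: √x_1 = 10·p_2/p_1, so x_1*(p_1,p_2) = (10·p_2/p_1)², and x_2* = (M − p_1·x_1*)/p_2.
Plugging in: x_1* = (10·2/32.72)² = 0.3736, x_2* = 1.8875.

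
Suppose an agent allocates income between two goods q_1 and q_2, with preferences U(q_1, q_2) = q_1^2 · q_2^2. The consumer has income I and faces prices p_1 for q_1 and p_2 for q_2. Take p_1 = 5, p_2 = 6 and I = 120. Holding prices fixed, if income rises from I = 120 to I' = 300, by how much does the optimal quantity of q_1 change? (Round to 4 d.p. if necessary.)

Tangency: MRS = q_2/q_1 = p_1/p_2.
So 2·p_2·q_2 = 2·p_1·q_1; combined with the budget, a share 0.5 of income goes to q_1.
Demand: q_1*(p_1,p_2,I) = 0.5·I/p_1 and q_2* = 0.5·I/p_2.
At p_1=5, p_2=6, I=120: q_1* = 0.5·120/5 = 12.
At I' = 300: q_1* = 30. Change: 30 − 12 = 18.

Δq_1* = 18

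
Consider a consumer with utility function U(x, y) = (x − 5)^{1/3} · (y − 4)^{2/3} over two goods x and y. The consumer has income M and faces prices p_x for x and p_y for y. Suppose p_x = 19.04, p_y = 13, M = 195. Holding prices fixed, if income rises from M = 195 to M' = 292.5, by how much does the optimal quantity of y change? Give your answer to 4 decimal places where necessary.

Δy* = 5

Let x' = x−5, y' = y−4. MRS = (1/2)·y'/x' = p_x/p_y.
After buying the subsistence bundle (5, 4), a share 1/3 of the remaining income goes to x: x* = 5 + 1/3·(M − 5p_x − 4p_y)/p_x.
Discretionary income = 195 − 5·19.04 − 4·13 = 47.8; y* = 4 + 2/3·47.8/13 = 6.4513.
At M' = 292.5: y* = 11.4513. Change: 11.4513 − 6.4513 = 5.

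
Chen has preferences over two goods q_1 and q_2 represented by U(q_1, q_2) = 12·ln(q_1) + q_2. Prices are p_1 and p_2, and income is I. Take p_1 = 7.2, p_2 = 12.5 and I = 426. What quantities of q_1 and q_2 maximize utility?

So q_1*(p_1,p_2) = 12·p_2/p_1, independent of income; and q_2* = (I − 12·p_2)/p_2.
At the given prices: q_1* = 12·12.5/7.2 = 20.8333, and q_2* = 22.08.

q_1* = 20.8333, q_2* = 22.08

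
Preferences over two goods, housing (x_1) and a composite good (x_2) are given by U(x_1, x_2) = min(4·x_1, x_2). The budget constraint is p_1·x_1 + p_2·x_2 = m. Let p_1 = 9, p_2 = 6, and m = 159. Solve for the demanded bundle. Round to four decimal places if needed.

x_1* = 4.8182, x_2* = 19.2727

Here 9 + 4·6 = 33, giving x_1* = 4.8182 and x_2* = 19.2727.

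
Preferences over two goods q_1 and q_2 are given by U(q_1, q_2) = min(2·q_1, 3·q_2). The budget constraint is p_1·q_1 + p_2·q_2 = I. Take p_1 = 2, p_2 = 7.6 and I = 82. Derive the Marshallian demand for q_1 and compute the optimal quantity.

With perfect complements, no substitution: consume in ratio q_1:q_2 = 3:2.
Budget: p_1·q_1 + p_2·(2/3)·q_1 = I, so (3·p_1 + 2·p_2)·q_1 = 3·I.
Demand: q_1*(p_1,p_2,I) = 3·I/(3·p_1 + 2·p_2), q_2* = 2·I/(3·p_1 + 2·p_2).
Here 3·2 + 2·7.6 = 21.2, giving q_1* = 11.6038.

q_1* = 11.6038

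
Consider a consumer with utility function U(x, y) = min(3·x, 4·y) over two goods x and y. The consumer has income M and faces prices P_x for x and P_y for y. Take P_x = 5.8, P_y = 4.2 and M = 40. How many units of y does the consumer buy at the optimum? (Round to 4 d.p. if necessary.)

y* = 3.352

Leontief preferences: the optimum is at the kink where x/4 = y/3, i.e. y = (3/4)·x.
Budget: P_x·x + P_y·(3/4)·x = M, so (4·P_x + 3·P_y)·x = 4·M.
Demand: x*(P_x,P_y,M) = 4·M/(4·P_x + 3·P_y), y* = 3·M/(4·P_x + 3·P_y).
Here 4·5.8 + 3·4.2 = 35.8, giving y* = 3.352.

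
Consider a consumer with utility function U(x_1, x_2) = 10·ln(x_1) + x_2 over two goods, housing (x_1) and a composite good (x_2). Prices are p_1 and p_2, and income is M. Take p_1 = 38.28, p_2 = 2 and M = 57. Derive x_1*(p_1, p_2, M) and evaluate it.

MU_x_1 = 10/x_1, MU_x_2 = 1. Tangency: 10/x_1 = p_1/p_2.
So x_1*(p_1,p_2) = 10·p_2/p_1, independent of income; and x_2* = (M − 10·p_2)/p_2.
At the given prices: x_1* = 10·2/38.28 = 0.5225.

x_1* = 0.5225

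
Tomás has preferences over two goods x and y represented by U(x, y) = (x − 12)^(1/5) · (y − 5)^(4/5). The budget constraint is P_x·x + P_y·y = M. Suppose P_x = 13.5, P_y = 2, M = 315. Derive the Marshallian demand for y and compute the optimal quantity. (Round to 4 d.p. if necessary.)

y* = 62.2

Let x' = x−12, y' = y−5. MRS = (1/4)·y'/x' = P_x/P_y.
Substituting into the budget: x* = 12 + 0.2·(M − 12·P_x − 5·P_y)/P_x, and y* = 5 + 0.8·(…)/P_y.
Discretionary income = 315 − 12·13.5 − 5·2 = 143; y* = 5 + 0.8·143/2 = 62.2.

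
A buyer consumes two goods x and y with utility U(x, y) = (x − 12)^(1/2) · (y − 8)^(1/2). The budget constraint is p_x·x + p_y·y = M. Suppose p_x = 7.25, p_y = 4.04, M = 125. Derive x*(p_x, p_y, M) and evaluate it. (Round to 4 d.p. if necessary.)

x* = 12.3917

This is Cobb-Douglas in (x−12, y−8): tangency gives 0.5·p_y·(y−8) = 0.5·p_x·(x−12).
After buying the subsistence bundle (12, 8), a share 0.5 of the remaining income goes to x: x* = 12 + 0.5·(M − 12p_x − 8p_y)/p_x.
Discretionary income = 125 − 12·7.25 − 8·4.04 = 5.68; x* = 12 + 0.5·5.68/7.25 = 12.3917.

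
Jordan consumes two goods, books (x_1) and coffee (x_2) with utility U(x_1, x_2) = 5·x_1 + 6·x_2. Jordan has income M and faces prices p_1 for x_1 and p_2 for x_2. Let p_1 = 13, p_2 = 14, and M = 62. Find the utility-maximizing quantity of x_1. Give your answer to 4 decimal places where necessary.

Perfect substitutes: compare marginal utility per dollar. 5/p_1 vs 6/p_2 → 0.3846 vs 0.4286.
x_2 gives more utility per dollar, so spend all income on x_2: x_2* = M/p_2, x_1* = 0.
Numerically: x_1* = 0, x_2* = 4.4286.

x_1* = 0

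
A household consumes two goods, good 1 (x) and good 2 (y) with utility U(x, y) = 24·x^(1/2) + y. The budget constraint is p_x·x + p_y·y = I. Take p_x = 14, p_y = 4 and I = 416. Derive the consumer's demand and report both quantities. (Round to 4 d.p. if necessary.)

x* = 11.7551, y* = 62.8571

MU_x = 12/√x, MU_y = 1. Tangency: 12/√x = p_x/p_y.
Thus x* = (12·p_y/p_x)² — independent of I — with the rest of income spent on y.
Plugging in: x* = (12·4/14)² = 11.7551, y* = 62.8571.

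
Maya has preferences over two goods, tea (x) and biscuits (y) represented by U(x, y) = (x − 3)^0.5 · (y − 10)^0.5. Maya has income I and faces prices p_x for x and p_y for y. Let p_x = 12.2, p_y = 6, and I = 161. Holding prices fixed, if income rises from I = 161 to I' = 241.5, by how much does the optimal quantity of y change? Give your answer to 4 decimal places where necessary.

After buying the subsistence bundle (3, 10), a share 0.5 of the remaining income goes to x: x* = 3 + 0.5·(I − 3p_x − 10p_y)/p_x.
Discretionary income = 161 − 3·12.2 − 10·6 = 64.4; y* = 10 + 0.5·64.4/6 = 15.3667.
At I' = 241.5: y* = 22.075. Change: 22.075 − 15.3667 = 6.7083.

Δy* = 6.7083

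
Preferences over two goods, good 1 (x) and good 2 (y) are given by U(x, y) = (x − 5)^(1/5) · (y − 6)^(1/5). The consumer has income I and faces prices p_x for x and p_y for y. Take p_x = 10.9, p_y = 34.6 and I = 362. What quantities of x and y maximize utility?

Let x' = x−5, y' = y−6. MRS = y'/x' = p_x/p_y.
After buying the subsistence bundle (5, 6), a share 0.5 of the remaining income goes to x: x* = 5 + 0.5·(I − 5p_x − 6p_y)/p_x.
Discretionary income = 362 − 5·10.9 − 6·34.6 = 99.9; x* = 5 + 0.5·99.9/10.9 = 9.5826; y* = 6 + 0.5·99.9/34.6 = 7.4436.

x* = 9.5826, y* = 7.4436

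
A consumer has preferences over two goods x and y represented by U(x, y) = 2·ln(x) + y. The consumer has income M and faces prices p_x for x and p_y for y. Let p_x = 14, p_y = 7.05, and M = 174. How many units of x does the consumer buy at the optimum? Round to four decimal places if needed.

MU_x = 2/x, MU_y = 1. Tangency: 2/x = p_x/p_y.
So x*(p_x,p_y) = 2·p_y/p_x, independent of income; and y* = (M − 2·p_y)/p_y.
At the given prices: x* = 2·7.05/14 = 1.0071.

x* = 1.0071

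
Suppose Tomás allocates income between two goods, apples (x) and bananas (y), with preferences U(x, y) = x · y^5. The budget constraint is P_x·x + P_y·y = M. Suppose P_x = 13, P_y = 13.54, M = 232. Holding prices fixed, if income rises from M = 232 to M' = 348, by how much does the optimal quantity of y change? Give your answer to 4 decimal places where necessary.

The MRS is (1/5)·y/x. Set MRS = P_x/P_y.
Rearranging, P_y·y = 5·P_x·x. Substituting into the budget gives P_x·x·(1 + 5) = M.
Demand: x*(P_x,P_y,M) = 1/6·M/P_x and y* = 5/6·M/P_y.
At P_x=13, P_y=13.54, M=232: y* = 5/6·232/13.54 = 14.2787.
At M' = 348: y* = 21.418. Change: 21.418 − 14.2787 = 7.1393.

Δy* = 7.1393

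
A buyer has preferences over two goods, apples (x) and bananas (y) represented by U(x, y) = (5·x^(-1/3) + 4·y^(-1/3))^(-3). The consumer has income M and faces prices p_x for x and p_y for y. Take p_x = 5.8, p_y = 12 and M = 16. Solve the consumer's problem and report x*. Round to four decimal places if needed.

x* = 1.3694

MRS = MU_x/MU_y = (5/4)·(y/x)^(4/3). Set equal to p_x/p_y.
Hence y/x = ((4/5)·p_x/p_y)^(1/(4/3)), i.e. raised to the 0.75 power.
Substitute y = (y/x)·x into the budget: x* = M/(p_x + p_y·(y/x)).
Numerically y/x = 0.490346, so x* = 16/(5.8 + 12·0.490346) = 1.3694.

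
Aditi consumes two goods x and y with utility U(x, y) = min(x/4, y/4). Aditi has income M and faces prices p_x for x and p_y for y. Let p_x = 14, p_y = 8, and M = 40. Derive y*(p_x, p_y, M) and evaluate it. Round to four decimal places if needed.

y* = 1.8182

Here 4·14 + 4·8 = 88, giving y* = 1.8182.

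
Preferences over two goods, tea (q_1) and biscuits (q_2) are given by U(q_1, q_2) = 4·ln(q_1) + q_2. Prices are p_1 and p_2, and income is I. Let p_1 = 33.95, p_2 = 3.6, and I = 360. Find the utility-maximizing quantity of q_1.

Set MRS = p_1/p_2: (4/q_1)/1 = p_1/p_2.
So q_1*(p_1,p_2) = 4·p_2/p_1, independent of income; and q_2* = (I − 4·p_2)/p_2.
At the given prices: q_1* = 4·3.6/33.95 = 0.4242.

q_1* = 0.4242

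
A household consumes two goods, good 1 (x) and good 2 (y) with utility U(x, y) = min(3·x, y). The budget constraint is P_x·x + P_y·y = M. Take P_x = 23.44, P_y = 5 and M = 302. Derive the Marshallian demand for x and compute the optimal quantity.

x* = 7.8564

Leontief preferences: the optimum is at the kink where x/1 = y/3, i.e. y = 3·x.
Budget: P_x·x + P_y·3·x = M, so (P_x + 3·P_y)·x = M.
Demand: x*(P_x,P_y,M) = M/(P_x + 3·P_y), y* = 3·M/(P_x + 3·P_y).
Here 23.44 + 3·5 = 38.44, giving x* = 7.8564.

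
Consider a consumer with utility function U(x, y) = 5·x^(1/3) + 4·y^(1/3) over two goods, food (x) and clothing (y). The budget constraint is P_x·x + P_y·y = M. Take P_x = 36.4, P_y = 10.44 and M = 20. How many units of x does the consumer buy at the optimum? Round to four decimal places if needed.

x* = 0.2352

From the CES first-order condition, (5/4)·(y/x)^(2/3) = P_x/P_y.
Hence y/x = ((4/5)·P_x/P_y)^(1/(2/3)), i.e. raised to the 1.5 power.
With the ratio pinned down, the budget gives x* = M/(P_x + P_y·(y/x)) and y* = (y/x)·x*.
Numerically y/x = 4.658395, so x* = 20/(36.4 + 10.44·4.658395) = 0.2352.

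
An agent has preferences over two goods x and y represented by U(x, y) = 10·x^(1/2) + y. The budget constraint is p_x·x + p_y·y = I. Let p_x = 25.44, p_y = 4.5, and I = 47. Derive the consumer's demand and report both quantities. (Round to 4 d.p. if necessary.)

Utility is quasi-linear in y; the FOC for x is 5/√x = p_x/p_y.
Thus x* = (5·p_y/p_x)² — independent of I — with the rest of income spent on y.
Plugging in: x* = (5·4.5/25.44)² = 0.7822, y* = 6.0223.

x* = 0.7822, y* = 6.0223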